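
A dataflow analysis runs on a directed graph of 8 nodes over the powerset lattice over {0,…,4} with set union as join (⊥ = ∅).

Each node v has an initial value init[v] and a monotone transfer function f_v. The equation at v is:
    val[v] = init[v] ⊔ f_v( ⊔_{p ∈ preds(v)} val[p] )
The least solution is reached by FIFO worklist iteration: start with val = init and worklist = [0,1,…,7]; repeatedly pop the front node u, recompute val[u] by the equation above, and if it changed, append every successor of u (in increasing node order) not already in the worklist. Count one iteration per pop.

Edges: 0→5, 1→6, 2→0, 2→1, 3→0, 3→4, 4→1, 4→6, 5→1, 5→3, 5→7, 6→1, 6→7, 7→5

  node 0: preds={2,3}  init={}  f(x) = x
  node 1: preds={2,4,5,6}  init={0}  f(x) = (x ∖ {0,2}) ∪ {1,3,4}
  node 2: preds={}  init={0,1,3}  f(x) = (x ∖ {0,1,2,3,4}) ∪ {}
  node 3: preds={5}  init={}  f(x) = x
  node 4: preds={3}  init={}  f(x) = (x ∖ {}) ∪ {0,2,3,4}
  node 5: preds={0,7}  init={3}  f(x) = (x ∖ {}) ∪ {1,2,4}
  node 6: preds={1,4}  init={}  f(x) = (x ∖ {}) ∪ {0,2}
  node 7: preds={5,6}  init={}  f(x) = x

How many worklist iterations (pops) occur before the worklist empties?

17

Trace (17 dequeues):
  [1] u=0 | in {0,1,3} | out {0,1,3} | prev {} | push {}
  [2] u=1 | in {0,1,3} | out {0,1,3,4} | prev {0} | push {}
  [3] u=2 | in {} | out {0,1,3} | ==
  [4] u=3 | in {3} | out {3} | prev {} | push {0}
  [5] u=4 | in {3} | out {0,2,3,4} | prev {} | push {1}
  [6] u=5 | in {0,1,3} | out {0,1,2,3,4} | prev {3} | push {3}
  [7] u=6 | in {0,1,2,3,4} | out {0,1,2,3,4} | prev {} | push {}
  [8] u=7 | in {0,1,2,3,4} | out {0,1,2,3,4} | prev {} | push {5}
  [9] u=0 | in {0,1,3} | out {0,1,3} | ==
  [10] u=1 | in {0,1,2,3,4} | out {0,1,3,4} | ==
  [11] u=3 | in {0,1,2,3,4} | out {0,1,2,3,4} | prev {3} | push {0,4}
  [12] u=5 | in {0,1,2,3,4} | out {0,1,2,3,4} | ==
  [13] u=0 | in {0,1,2,3,4} | out {0,1,2,3,4} | prev {0,1,3} | push {5}
  [14] u=4 | in {0,1,2,3,4} | out {0,1,2,3,4} | prev {0,2,3,4} | push {1,6}
  [15] u=5 | in {0,1,2,3,4} | out {0,1,2,3,4} | ==
  [16] u=1 | in {0,1,2,3,4} | out {0,1,3,4} | ==
  [17] u=6 | in {0,1,2,3,4} | out {0,1,2,3,4} | ==

Converged values:
  [0] {0,1,2,3,4}
  [1] {0,1,3,4}
  [2] {0,1,3}
  [3] {0,1,2,3,4}
  [4] {0,1,2,3,4}
  [5] {0,1,2,3,4}
  [6] {0,1,2,3,4}
  [7] {0,1,2,3,4}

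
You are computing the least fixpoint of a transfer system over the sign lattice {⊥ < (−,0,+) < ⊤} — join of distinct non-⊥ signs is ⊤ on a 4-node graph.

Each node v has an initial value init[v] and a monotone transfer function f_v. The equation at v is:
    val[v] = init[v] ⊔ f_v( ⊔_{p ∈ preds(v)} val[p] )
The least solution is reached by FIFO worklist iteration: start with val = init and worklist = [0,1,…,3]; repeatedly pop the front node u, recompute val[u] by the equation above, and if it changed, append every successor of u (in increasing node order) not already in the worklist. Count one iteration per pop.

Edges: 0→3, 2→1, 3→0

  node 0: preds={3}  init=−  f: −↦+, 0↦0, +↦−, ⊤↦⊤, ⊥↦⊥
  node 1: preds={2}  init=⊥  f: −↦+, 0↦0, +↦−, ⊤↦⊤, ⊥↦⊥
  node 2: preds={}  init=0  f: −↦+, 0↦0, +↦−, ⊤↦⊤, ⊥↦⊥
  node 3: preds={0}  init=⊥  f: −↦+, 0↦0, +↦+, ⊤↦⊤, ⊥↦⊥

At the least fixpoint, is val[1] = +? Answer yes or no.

no

Worklist (5 pops):
  #1 pop 0: in=⊥ → − (no change)
  #2 pop 1: in=0 → 0 (was ⊥); enqueue []
  #3 pop 2: in=⊥ → 0 (no change)
  #4 pop 3: in=− → + (was ⊥); enqueue [0]
  #5 pop 0: in=+ → − (no change)

Fixpoint:
  val[0] = −
  val[1] = 0
  val[2] = 0
  val[3] = +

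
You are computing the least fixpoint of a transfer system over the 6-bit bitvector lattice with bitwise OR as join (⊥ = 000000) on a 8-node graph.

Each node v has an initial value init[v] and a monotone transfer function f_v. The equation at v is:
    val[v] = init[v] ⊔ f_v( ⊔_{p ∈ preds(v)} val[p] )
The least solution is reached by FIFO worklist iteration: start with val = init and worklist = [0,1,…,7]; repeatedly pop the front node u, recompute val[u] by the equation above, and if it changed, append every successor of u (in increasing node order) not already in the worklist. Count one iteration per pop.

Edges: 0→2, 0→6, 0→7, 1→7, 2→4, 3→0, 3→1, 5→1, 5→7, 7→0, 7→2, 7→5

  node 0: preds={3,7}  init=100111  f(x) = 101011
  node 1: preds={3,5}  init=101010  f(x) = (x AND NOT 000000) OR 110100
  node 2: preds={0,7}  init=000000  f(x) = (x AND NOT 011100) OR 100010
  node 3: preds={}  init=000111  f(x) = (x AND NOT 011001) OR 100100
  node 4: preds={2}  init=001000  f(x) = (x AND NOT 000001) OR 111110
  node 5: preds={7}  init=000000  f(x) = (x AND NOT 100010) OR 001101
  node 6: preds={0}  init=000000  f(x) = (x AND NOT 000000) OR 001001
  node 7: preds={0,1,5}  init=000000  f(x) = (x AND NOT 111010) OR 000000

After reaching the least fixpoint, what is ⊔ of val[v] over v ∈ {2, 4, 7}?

111111

Iteration log — 12 steps:
  step 1. node 0  ⊔preds=000111  new=101111  old=100111  +wl: 
  step 2. node 1  ⊔preds=000111  new=111111  old=101010  +wl: 
  step 3. node 2  ⊔preds=101111  new=100011  old=000000  +wl: 
  step 4. node 3  ⊔preds=000000  new=100111  old=000111  +wl: 0,1
  step 5. node 4  ⊔preds=100011  new=111110  old=001000  +wl: 
  step 6. node 5  ⊔preds=000000  new=001101  old=000000  +wl: 
  step 7. node 6  ⊔preds=101111  new=101111  old=000000  +wl: 
  step 8. node 7  ⊔preds=111111  new=000101  old=000000  +wl: 2,5
  step 9. node 0  ⊔preds=100111  new=101111  stable
  step 10. node 1  ⊔preds=101111  new=111111  stable
  step 11. node 2  ⊔preds=101111  new=100011  stable
  step 12. node 5  ⊔preds=000101  new=001101  stable

Least fixpoint reached:
  node 0: 101111
  node 1: 111111
  node 2: 100011
  node 3: 100111
  node 4: 111110
  node 5: 001101
  node 6: 101111
  node 7: 000101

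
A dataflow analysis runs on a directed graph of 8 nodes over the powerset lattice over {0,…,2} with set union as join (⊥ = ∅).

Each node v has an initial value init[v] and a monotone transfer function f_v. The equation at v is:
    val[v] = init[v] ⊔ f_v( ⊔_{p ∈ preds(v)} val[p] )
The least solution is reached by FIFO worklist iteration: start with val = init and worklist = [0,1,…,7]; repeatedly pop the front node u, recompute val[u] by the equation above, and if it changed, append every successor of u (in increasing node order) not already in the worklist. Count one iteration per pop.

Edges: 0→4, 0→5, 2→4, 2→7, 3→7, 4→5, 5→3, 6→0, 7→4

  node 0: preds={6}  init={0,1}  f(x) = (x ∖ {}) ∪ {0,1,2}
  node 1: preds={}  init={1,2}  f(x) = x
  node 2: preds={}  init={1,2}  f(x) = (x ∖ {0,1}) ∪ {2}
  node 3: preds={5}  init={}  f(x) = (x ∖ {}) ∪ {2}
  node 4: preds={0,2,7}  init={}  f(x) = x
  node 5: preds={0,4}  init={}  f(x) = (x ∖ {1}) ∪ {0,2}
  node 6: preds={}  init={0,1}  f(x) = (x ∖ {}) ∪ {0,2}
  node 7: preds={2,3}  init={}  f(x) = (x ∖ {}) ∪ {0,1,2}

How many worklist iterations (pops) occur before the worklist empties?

Worklist (12 pops):
  #1 pop 0: in={0,1} → {0,1,2} (was {0,1}); enqueue []
  #2 pop 1: in={} → {1,2} (no change)
  #3 pop 2: in={} → {1,2} (no change)
  #4 pop 3: in={} → {2} (was {}); enqueue []
  #5 pop 4: in={0,1,2} → {0,1,2} (was {}); enqueue []
  #6 pop 5: in={0,1,2} → {0,2} (was {}); enqueue [3]
  #7 pop 6: in={} → {0,1,2} (was {0,1}); enqueue [0]
  #8 pop 7: in={1,2} → {0,1,2} (was {}); enqueue [4]
  #9 pop 3: in={0,2} → {0,2} (was {2}); enqueue [7]
  #10 pop 0: in={0,1,2} → {0,1,2} (no change)
  #11 pop 4: in={0,1,2} → {0,1,2} (no change)
  #12 pop 7: in={0,1,2} → {0,1,2} (no change)

Fixpoint:
  val[0] = {0,1,2}
  val[1] = {1,2}
  val[2] = {1,2}
  val[3] = {0,2}
  val[4] = {0,1,2}
  val[5] = {0,2}
  val[6] = {0,1,2}
  val[7] = {0,1,2}

12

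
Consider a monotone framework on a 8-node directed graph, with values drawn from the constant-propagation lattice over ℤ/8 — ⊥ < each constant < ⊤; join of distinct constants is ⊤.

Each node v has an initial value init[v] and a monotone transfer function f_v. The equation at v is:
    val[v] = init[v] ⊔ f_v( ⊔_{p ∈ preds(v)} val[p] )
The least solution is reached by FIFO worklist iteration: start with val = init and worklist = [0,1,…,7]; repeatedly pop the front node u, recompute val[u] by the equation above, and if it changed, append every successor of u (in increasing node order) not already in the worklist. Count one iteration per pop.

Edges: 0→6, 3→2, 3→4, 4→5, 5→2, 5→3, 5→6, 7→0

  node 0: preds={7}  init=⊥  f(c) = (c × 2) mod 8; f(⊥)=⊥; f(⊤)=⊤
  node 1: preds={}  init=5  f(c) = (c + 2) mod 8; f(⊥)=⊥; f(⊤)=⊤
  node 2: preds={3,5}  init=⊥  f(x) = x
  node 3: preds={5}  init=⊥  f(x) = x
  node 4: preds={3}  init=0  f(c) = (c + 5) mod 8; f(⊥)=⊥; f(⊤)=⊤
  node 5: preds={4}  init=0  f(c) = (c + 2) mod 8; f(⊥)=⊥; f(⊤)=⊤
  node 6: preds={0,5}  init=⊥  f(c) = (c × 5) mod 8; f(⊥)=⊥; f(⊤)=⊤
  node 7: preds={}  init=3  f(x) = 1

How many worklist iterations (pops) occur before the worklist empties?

Iteration log — 14 steps:
  step 1. node 0  ⊔preds=3  new=6  old=⊥  +wl: 
  step 2. node 1  ⊔preds=⊥  new=5  stable
  step 3. node 2  ⊔preds=0  new=0  old=⊥  +wl: 
  step 4. node 3  ⊔preds=0  new=0  old=⊥  +wl: 2
  step 5. node 4  ⊔preds=0  new=⊤  old=0  +wl: 
  step 6. node 5  ⊔preds=⊤  new=⊤  old=0  +wl: 3
  step 7. node 6  ⊔preds=⊤  new=⊤  old=⊥  +wl: 
  step 8. node 7  ⊔preds=⊥  new=⊤  old=3  +wl: 0
  step 9. node 2  ⊔preds=⊤  new=⊤  old=0  +wl: 
  step 10. node 3  ⊔preds=⊤  new=⊤  old=0  +wl: 2,4
  step 11. node 0  ⊔preds=⊤  new=⊤  old=6  +wl: 6
  step 12. node 2  ⊔preds=⊤  new=⊤  stable
  step 13. node 4  ⊔preds=⊤  new=⊤  stable
  step 14. node 6  ⊔preds=⊤  new=⊤  stable

Least fixpoint reached:
  node 0: ⊤
  node 1: 5
  node 2: ⊤
  node 3: ⊤
  node 4: ⊤
  node 5: ⊤
  node 6: ⊤
  node 7: ⊤

14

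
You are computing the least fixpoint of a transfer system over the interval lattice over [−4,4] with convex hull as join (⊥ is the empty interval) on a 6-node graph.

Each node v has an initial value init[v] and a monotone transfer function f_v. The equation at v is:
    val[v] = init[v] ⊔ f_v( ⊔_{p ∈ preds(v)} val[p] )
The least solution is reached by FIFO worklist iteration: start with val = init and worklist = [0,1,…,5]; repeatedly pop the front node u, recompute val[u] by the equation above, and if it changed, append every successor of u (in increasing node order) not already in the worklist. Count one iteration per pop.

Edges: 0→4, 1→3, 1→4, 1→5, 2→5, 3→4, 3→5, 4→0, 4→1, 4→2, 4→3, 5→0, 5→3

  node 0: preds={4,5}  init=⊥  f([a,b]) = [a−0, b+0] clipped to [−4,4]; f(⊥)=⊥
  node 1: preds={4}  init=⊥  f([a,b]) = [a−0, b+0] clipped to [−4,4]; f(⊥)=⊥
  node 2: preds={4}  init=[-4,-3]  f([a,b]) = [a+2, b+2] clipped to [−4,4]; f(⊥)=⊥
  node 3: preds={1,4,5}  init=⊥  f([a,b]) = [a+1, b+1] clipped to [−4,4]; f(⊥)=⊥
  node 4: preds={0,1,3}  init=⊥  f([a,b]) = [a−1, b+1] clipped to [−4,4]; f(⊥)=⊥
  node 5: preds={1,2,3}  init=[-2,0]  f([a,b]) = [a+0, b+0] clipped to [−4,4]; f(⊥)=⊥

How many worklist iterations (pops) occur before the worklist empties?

18

Worklist (18 pops):
  #1 pop 0: in=[-2,0] → [-2,0] (was ⊥); enqueue []
  #2 pop 1: in=⊥ → ⊥ (no change)
  #3 pop 2: in=⊥ → [-4,-3] (no change)
  #4 pop 3: in=[-2,0] → [-1,1] (was ⊥); enqueue []
  #5 pop 4: in=[-2,1] → [-3,2] (was ⊥); enqueue [0,1,2,3]
  #6 pop 5: in=[-4,1] → [-4,1] (was [-2,0]); enqueue []
  #7 pop 0: in=[-4,2] → [-4,2] (was [-2,0]); enqueue [4]
  #8 pop 1: in=[-3,2] → [-3,2] (was ⊥); enqueue [5]
  #9 pop 2: in=[-3,2] → [-4,4] (was [-4,-3]); enqueue []
  #10 pop 3: in=[-4,2] → [-3,3] (was [-1,1]); enqueue []
  #11 pop 4: in=[-4,3] → [-4,4] (was [-3,2]); enqueue [0,1,2,3]
  #12 pop 5: in=[-4,4] → [-4,4] (was [-4,1]); enqueue []
  #13 pop 0: in=[-4,4] → [-4,4] (was [-4,2]); enqueue [4]
  #14 pop 1: in=[-4,4] → [-4,4] (was [-3,2]); enqueue [5]
  #15 pop 2: in=[-4,4] → [-4,4] (no change)
  #16 pop 3: in=[-4,4] → [-3,4] (was [-3,3]); enqueue []
  #17 pop 4: in=[-4,4] → [-4,4] (no change)
  #18 pop 5: in=[-4,4] → [-4,4] (no change)

Fixpoint:
  val[0] = [-4,4]
  val[1] = [-4,4]
  val[2] = [-4,4]
  val[3] = [-3,4]
  val[4] = [-4,4]
  val[5] = [-4,4]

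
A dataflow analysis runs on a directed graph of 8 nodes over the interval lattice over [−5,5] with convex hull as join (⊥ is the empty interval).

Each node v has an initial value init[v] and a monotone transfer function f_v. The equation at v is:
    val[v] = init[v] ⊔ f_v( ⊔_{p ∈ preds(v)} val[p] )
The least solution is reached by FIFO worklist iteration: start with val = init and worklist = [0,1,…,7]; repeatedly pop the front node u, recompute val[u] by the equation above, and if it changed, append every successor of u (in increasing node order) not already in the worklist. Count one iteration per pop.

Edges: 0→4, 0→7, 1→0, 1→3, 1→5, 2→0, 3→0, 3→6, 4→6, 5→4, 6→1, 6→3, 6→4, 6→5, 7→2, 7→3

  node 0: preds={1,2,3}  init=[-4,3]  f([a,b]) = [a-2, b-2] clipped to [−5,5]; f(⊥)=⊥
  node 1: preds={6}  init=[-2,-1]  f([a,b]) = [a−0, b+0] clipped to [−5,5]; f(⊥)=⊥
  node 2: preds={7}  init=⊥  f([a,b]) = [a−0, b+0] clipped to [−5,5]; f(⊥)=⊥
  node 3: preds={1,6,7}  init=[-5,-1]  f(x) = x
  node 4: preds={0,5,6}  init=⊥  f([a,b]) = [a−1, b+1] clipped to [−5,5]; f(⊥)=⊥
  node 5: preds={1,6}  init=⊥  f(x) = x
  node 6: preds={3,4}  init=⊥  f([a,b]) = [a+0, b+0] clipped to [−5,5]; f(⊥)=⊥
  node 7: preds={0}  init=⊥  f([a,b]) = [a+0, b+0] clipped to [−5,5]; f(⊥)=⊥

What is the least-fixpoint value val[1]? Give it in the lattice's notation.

Trace (22 dequeues):
  [1] u=0 | in [-5,-1] | out [-5,3] | prev [-4,3] | push {}
  [2] u=1 | in ⊥ | out [-2,-1] | ==
  [3] u=2 | in ⊥ | out ⊥ | ==
  [4] u=3 | in [-2,-1] | out [-5,-1] | ==
  [5] u=4 | in [-5,3] | out [-5,4] | prev ⊥ | push {}
  [6] u=5 | in [-2,-1] | out [-2,-1] | prev ⊥ | push {4}
  [7] u=6 | in [-5,4] | out [-5,4] | prev ⊥ | push {1,3,5}
  [8] u=7 | in [-5,3] | out [-5,3] | prev ⊥ | push {2}
  [9] u=4 | in [-5,4] | out [-5,5] | prev [-5,4] | push {6}
  [10] u=1 | in [-5,4] | out [-5,4] | prev [-2,-1] | push {0}
  [11] u=3 | in [-5,4] | out [-5,4] | prev [-5,-1] | push {}
  [12] u=5 | in [-5,4] | out [-5,4] | prev [-2,-1] | push {4}
  [13] u=2 | in [-5,3] | out [-5,3] | prev ⊥ | push {}
  [14] u=6 | in [-5,5] | out [-5,5] | prev [-5,4] | push {1,3,5}
  [15] u=0 | in [-5,4] | out [-5,3] | ==
  [16] u=4 | in [-5,5] | out [-5,5] | ==
  [17] u=1 | in [-5,5] | out [-5,5] | prev [-5,4] | push {0}
  [18] u=3 | in [-5,5] | out [-5,5] | prev [-5,4] | push {6}
  [19] u=5 | in [-5,5] | out [-5,5] | prev [-5,4] | push {4}
  [20] u=0 | in [-5,5] | out [-5,3] | ==
  [21] u=6 | in [-5,5] | out [-5,5] | ==
  [22] u=4 | in [-5,5] | out [-5,5] | ==

Converged values:
  [0] [-5,3]
  [1] [-5,5]
  [2] [-5,3]
  [3] [-5,5]
  [4] [-5,5]
  [5] [-5,5]
  [6] [-5,5]
  [7] [-5,3]

[-5,5]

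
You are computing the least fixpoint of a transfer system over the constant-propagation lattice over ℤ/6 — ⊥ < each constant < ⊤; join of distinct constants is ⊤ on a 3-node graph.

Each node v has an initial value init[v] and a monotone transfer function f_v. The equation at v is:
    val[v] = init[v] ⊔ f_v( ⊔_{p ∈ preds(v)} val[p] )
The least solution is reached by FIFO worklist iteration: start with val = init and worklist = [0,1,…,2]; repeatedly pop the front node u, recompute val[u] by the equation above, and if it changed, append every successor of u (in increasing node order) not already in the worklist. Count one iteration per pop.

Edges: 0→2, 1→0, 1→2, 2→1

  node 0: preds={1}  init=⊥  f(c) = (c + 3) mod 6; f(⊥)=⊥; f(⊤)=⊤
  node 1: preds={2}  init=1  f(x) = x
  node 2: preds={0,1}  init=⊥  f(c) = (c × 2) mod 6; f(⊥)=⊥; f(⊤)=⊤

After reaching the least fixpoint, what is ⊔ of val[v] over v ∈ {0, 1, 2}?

Iteration log — 6 steps:
  step 1. node 0  ⊔preds=1  new=4  old=⊥  +wl: 
  step 2. node 1  ⊔preds=⊥  new=1  stable
  step 3. node 2  ⊔preds=⊤  new=⊤  old=⊥  +wl: 1
  step 4. node 1  ⊔preds=⊤  new=⊤  old=1  +wl: 0,2
  step 5. node 0  ⊔preds=⊤  new=⊤  old=4  +wl: 
  step 6. node 2  ⊔preds=⊤  new=⊤  stable

Least fixpoint reached:
  node 0: ⊤
  node 1: ⊤
  node 2: ⊤

⊤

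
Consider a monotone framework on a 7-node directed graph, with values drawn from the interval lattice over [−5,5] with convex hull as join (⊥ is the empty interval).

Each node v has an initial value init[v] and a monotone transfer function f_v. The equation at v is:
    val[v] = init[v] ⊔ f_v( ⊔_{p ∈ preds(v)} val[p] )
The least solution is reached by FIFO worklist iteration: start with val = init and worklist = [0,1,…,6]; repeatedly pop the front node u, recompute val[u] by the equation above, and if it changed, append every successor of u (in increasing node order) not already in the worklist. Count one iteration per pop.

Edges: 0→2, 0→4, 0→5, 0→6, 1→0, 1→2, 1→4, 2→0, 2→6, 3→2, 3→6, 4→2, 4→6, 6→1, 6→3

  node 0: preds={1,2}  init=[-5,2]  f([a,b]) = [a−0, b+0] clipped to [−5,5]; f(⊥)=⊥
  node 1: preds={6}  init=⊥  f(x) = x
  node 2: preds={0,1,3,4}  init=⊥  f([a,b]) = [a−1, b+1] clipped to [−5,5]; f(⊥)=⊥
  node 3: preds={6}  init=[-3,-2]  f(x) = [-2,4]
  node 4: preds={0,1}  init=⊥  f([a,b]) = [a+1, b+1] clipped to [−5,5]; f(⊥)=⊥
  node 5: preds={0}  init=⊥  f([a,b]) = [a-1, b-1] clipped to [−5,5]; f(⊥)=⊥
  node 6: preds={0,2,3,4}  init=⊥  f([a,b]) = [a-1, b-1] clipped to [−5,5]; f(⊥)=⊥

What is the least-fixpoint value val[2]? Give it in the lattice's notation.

Iteration log — 23 steps:
  step 1. node 0  ⊔preds=⊥  new=[-5,2]  stable
  step 2. node 1  ⊔preds=⊥  new=⊥  stable
  step 3. node 2  ⊔preds=[-5,2]  new=[-5,3]  old=⊥  +wl: 0
  step 4. node 3  ⊔preds=⊥  new=[-3,4]  old=[-3,-2]  +wl: 2
  step 5. node 4  ⊔preds=[-5,2]  new=[-4,3]  old=⊥  +wl: 
  step 6. node 5  ⊔preds=[-5,2]  new=[-5,1]  old=⊥  +wl: 
  step 7. node 6  ⊔preds=[-5,4]  new=[-5,3]  old=⊥  +wl: 1,3
  step 8. node 0  ⊔preds=[-5,3]  new=[-5,3]  old=[-5,2]  +wl: 4,5,6
  step 9. node 2  ⊔preds=[-5,4]  new=[-5,5]  old=[-5,3]  +wl: 0
  step 10. node 1  ⊔preds=[-5,3]  new=[-5,3]  old=⊥  +wl: 2
  step 11. node 3  ⊔preds=[-5,3]  new=[-3,4]  stable
  step 12. node 4  ⊔preds=[-5,3]  new=[-4,4]  old=[-4,3]  +wl: 
  step 13. node 5  ⊔preds=[-5,3]  new=[-5,2]  old=[-5,1]  +wl: 
  step 14. node 6  ⊔preds=[-5,5]  new=[-5,4]  old=[-5,3]  +wl: 1,3
  step 15. node 0  ⊔preds=[-5,5]  new=[-5,5]  old=[-5,3]  +wl: 4,5,6
  step 16. node 2  ⊔preds=[-5,5]  new=[-5,5]  stable
  step 17. node 1  ⊔preds=[-5,4]  new=[-5,4]  old=[-5,3]  +wl: 0,2
  step 18. node 3  ⊔preds=[-5,4]  new=[-3,4]  stable
  step 19. node 4  ⊔preds=[-5,5]  new=[-4,5]  old=[-4,4]  +wl: 
  step 20. node 5  ⊔preds=[-5,5]  new=[-5,4]  old=[-5,2]  +wl: 
  step 21. node 6  ⊔preds=[-5,5]  new=[-5,4]  stable
  step 22. node 0  ⊔preds=[-5,5]  new=[-5,5]  stable
  step 23. node 2  ⊔preds=[-5,5]  new=[-5,5]  stable

Least fixpoint reached:
  node 0: [-5,5]
  node 1: [-5,4]
  node 2: [-5,5]
  node 3: [-3,4]
  node 4: [-4,5]
  node 5: [-5,4]
  node 6: [-5,4]

[-5,5]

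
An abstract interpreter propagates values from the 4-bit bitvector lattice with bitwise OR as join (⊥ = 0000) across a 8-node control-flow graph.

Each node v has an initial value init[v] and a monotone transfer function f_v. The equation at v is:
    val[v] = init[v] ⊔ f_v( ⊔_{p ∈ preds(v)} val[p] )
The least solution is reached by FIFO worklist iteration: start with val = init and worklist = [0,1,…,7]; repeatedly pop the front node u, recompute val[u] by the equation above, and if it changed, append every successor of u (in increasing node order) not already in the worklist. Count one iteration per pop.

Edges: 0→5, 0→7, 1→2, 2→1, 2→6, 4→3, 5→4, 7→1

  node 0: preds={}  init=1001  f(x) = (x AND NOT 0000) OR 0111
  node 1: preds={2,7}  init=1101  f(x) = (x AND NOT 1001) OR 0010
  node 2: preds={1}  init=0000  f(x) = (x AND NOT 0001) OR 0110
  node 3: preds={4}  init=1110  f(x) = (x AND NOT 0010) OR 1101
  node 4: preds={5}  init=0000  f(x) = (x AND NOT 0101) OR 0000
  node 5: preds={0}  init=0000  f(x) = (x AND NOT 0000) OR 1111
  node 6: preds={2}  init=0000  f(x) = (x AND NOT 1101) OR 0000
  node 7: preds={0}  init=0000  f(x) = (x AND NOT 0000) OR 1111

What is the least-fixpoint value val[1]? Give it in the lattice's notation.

Worklist (11 pops):
  #1 pop 0: in=0000 → 1111 (was 1001); enqueue []
  #2 pop 1: in=0000 → 1111 (was 1101); enqueue []
  #3 pop 2: in=1111 → 1110 (was 0000); enqueue [1]
  #4 pop 3: in=0000 → 1111 (was 1110); enqueue []
  #5 pop 4: in=0000 → 0000 (no change)
  #6 pop 5: in=1111 → 1111 (was 0000); enqueue [4]
  #7 pop 6: in=1110 → 0010 (was 0000); enqueue []
  #8 pop 7: in=1111 → 1111 (was 0000); enqueue []
  #9 pop 1: in=1111 → 1111 (no change)
  #10 pop 4: in=1111 → 1010 (was 0000); enqueue [3]
  #11 pop 3: in=1010 → 1111 (no change)

Fixpoint:
  val[0] = 1111
  val[1] = 1111
  val[2] = 1110
  val[3] = 1111
  val[4] = 1010
  val[5] = 1111
  val[6] = 0010
  val[7] = 1111

1111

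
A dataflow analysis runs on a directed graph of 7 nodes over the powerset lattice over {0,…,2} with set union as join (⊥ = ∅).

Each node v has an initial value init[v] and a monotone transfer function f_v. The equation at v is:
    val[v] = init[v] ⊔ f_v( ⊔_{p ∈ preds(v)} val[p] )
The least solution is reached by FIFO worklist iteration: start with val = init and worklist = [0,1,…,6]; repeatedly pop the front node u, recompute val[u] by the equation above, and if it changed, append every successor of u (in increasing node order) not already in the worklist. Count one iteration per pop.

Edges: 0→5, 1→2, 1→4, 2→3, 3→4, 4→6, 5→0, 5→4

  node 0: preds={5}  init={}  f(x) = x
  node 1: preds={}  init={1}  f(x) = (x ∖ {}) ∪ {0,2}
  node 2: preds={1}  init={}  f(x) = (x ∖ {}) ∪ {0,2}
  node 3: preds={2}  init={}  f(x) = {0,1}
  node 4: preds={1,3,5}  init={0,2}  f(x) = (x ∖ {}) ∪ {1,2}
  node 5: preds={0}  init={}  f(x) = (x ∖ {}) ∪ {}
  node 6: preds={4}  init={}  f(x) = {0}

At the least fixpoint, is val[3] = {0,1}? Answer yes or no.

Trace (7 dequeues):
  [1] u=0 | in {} | out {} | ==
  [2] u=1 | in {} | out {0,1,2} | prev {1} | push {}
  [3] u=2 | in {0,1,2} | out {0,1,2} | prev {} | push {}
  [4] u=3 | in {0,1,2} | out {0,1} | prev {} | push {}
  [5] u=4 | in {0,1,2} | out {0,1,2} | prev {0,2} | push {}
  [6] u=5 | in {} | out {} | ==
  [7] u=6 | in {0,1,2} | out {0} | prev {} | push {}

Converged values:
  [0] {}
  [1] {0,1,2}
  [2] {0,1,2}
  [3] {0,1}
  [4] {0,1,2}
  [5] {}
  [6] {0}

yes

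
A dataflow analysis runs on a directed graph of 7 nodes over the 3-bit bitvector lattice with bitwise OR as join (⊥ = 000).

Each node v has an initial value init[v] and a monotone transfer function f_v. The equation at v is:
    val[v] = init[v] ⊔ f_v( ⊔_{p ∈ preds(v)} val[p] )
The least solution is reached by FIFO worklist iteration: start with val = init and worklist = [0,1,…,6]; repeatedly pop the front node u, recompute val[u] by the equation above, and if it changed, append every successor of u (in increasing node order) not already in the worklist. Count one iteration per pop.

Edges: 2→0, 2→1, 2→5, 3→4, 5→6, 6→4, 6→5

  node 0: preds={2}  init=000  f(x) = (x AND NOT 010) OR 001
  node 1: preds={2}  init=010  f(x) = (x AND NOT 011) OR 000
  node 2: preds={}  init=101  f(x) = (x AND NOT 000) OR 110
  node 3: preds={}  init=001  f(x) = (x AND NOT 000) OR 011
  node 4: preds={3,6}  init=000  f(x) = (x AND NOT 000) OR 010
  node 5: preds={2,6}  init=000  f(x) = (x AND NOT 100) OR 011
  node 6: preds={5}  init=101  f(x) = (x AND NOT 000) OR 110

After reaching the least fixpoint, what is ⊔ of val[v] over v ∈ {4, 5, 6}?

Iteration log — 11 steps:
  step 1. node 0  ⊔preds=101  new=101  old=000  +wl: 
  step 2. node 1  ⊔preds=101  new=110  old=010  +wl: 
  step 3. node 2  ⊔preds=000  new=111  old=101  +wl: 0,1
  step 4. node 3  ⊔preds=000  new=011  old=001  +wl: 
  step 5. node 4  ⊔preds=111  new=111  old=000  +wl: 
  step 6. node 5  ⊔preds=111  new=011  old=000  +wl: 
  step 7. node 6  ⊔preds=011  new=111  old=101  +wl: 4,5
  step 8. node 0  ⊔preds=111  new=101  stable
  step 9. node 1  ⊔preds=111  new=110  stable
  step 10. node 4  ⊔preds=111  new=111  stable
  step 11. node 5  ⊔preds=111  new=011  stable

Least fixpoint reached:
  node 0: 101
  node 1: 110
  node 2: 111
  node 3: 011
  node 4: 111
  node 5: 011
  node 6: 111

111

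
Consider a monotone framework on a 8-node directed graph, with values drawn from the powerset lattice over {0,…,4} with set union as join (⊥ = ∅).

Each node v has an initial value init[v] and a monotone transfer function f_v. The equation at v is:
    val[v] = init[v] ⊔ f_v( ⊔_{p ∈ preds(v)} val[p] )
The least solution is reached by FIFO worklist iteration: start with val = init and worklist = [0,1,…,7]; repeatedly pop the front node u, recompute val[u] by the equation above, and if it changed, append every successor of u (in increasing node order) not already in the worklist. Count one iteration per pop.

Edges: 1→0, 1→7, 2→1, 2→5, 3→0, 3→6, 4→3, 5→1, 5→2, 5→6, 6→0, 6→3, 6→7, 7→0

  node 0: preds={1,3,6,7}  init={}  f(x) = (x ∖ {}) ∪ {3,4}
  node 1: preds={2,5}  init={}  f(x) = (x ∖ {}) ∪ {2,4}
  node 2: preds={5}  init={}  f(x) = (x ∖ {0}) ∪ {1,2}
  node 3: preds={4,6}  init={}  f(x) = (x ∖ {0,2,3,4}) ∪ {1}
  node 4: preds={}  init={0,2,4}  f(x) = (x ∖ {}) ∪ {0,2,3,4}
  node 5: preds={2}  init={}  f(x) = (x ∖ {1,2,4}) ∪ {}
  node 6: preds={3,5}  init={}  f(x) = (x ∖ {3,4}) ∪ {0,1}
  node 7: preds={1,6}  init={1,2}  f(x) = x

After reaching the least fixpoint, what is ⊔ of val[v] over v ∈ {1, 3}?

Worklist (13 pops):
  #1 pop 0: in={1,2} → {1,2,3,4} (was {}); enqueue []
  #2 pop 1: in={} → {2,4} (was {}); enqueue [0]
  #3 pop 2: in={} → {1,2} (was {}); enqueue [1]
  #4 pop 3: in={0,2,4} → {1} (was {}); enqueue []
  #5 pop 4: in={} → {0,2,3,4} (was {0,2,4}); enqueue [3]
  #6 pop 5: in={1,2} → {} (no change)
  #7 pop 6: in={1} → {0,1} (was {}); enqueue []
  #8 pop 7: in={0,1,2,4} → {0,1,2,4} (was {1,2}); enqueue []
  #9 pop 0: in={0,1,2,4} → {0,1,2,3,4} (was {1,2,3,4}); enqueue []
  #10 pop 1: in={1,2} → {1,2,4} (was {2,4}); enqueue [0,7]
  #11 pop 3: in={0,1,2,3,4} → {1} (no change)
  #12 pop 0: in={0,1,2,4} → {0,1,2,3,4} (no change)
  #13 pop 7: in={0,1,2,4} → {0,1,2,4} (no change)

Fixpoint:
  val[0] = {0,1,2,3,4}
  val[1] = {1,2,4}
  val[2] = {1,2}
  val[3] = {1}
  val[4] = {0,2,3,4}
  val[5] = {}
  val[6] = {0,1}
  val[7] = {0,1,2,4}

{1,2,4}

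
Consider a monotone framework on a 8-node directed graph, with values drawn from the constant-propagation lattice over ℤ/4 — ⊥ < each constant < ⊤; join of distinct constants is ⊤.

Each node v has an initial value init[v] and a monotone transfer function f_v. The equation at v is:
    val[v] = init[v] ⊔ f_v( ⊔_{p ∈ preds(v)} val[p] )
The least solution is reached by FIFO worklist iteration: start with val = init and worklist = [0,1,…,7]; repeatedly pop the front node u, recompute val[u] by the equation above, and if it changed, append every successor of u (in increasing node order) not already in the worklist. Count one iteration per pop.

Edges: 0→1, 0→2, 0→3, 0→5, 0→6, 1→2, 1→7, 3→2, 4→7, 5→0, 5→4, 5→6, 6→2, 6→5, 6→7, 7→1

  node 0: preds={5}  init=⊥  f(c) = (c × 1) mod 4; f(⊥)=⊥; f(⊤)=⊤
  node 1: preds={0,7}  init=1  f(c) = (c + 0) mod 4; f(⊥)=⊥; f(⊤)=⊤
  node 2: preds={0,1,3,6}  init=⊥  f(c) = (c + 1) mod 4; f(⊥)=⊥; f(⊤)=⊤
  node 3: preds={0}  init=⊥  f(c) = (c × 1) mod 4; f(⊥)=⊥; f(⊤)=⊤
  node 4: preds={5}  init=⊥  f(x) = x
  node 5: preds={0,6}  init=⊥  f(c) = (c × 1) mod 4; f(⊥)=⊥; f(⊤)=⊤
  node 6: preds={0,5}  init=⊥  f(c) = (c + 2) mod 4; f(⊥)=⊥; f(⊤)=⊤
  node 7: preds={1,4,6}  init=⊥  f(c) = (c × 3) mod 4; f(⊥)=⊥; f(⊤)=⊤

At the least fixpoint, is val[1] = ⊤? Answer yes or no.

yes

Worklist (12 pops):
  #1 pop 0: in=⊥ → ⊥ (no change)
  #2 pop 1: in=⊥ → 1 (no change)
  #3 pop 2: in=1 → 2 (was ⊥); enqueue []
  #4 pop 3: in=⊥ → ⊥ (no change)
  #5 pop 4: in=⊥ → ⊥ (no change)
  #6 pop 5: in=⊥ → ⊥ (no change)
  #7 pop 6: in=⊥ → ⊥ (no change)
  #8 pop 7: in=1 → 3 (was ⊥); enqueue [1]
  #9 pop 1: in=3 → ⊤ (was 1); enqueue [2,7]
  #10 pop 2: in=⊤ → ⊤ (was 2); enqueue []
  #11 pop 7: in=⊤ → ⊤ (was 3); enqueue [1]
  #12 pop 1: in=⊤ → ⊤ (no change)

Fixpoint:
  val[0] = ⊥
  val[1] = ⊤
  val[2] = ⊤
  val[3] = ⊥
  val[4] = ⊥
  val[5] = ⊥
  val[6] = ⊥
  val[7] = ⊤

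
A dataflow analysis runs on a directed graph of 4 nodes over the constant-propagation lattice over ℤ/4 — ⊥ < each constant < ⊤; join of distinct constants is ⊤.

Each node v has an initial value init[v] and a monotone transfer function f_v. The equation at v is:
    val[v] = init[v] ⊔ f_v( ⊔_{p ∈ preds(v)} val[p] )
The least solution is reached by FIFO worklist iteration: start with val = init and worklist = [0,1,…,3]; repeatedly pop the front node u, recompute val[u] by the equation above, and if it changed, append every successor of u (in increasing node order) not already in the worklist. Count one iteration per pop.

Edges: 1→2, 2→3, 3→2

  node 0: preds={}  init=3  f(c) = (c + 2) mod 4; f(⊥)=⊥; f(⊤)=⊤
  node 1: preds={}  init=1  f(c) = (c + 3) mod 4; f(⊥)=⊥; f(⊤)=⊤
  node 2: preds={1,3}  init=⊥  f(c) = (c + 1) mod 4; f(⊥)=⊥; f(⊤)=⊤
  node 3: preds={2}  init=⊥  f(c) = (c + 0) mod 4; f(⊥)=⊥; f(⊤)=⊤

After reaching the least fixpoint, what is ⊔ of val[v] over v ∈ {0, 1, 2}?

Worklist (7 pops):
  #1 pop 0: in=⊥ → 3 (no change)
  #2 pop 1: in=⊥ → 1 (no change)
  #3 pop 2: in=1 → 2 (was ⊥); enqueue []
  #4 pop 3: in=2 → 2 (was ⊥); enqueue [2]
  #5 pop 2: in=⊤ → ⊤ (was 2); enqueue [3]
  #6 pop 3: in=⊤ → ⊤ (was 2); enqueue [2]
  #7 pop 2: in=⊤ → ⊤ (no change)

Fixpoint:
  val[0] = 3
  val[1] = 1
  val[2] = ⊤
  val[3] = ⊤

⊤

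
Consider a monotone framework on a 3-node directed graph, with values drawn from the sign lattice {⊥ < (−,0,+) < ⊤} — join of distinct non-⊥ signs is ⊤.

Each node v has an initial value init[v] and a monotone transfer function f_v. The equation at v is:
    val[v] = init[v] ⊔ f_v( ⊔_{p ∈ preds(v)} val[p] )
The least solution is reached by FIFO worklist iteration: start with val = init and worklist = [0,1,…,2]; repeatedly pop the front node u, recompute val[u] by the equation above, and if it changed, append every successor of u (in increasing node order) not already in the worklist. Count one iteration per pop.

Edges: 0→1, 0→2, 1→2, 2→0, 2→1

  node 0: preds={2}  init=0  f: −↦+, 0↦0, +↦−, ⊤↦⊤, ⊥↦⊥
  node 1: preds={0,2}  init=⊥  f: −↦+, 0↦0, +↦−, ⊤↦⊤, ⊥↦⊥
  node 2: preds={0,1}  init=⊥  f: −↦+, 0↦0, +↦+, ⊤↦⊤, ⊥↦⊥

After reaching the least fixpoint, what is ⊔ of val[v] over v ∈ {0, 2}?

Iteration log — 5 steps:
  step 1. node 0  ⊔preds=⊥  new=0  stable
  step 2. node 1  ⊔preds=0  new=0  old=⊥  +wl: 
  step 3. node 2  ⊔preds=0  new=0  old=⊥  +wl: 0,1
  step 4. node 0  ⊔preds=0  new=0  stable
  step 5. node 1  ⊔preds=0  new=0  stable

Least fixpoint reached:
  node 0: 0
  node 1: 0
  node 2: 0

0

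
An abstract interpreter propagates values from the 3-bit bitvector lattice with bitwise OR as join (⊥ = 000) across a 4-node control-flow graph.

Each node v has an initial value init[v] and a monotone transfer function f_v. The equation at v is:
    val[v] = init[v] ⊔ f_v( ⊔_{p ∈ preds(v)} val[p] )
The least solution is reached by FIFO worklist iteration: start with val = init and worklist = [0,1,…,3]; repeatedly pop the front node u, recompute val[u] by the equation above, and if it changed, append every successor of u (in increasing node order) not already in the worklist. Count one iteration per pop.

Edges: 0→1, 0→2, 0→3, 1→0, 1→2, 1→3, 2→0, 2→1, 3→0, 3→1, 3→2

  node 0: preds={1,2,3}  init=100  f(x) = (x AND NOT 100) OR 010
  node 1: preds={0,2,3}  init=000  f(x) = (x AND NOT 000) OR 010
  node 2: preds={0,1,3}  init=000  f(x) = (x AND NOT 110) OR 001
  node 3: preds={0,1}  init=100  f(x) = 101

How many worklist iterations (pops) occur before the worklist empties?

Iteration log — 9 steps:
  step 1. node 0  ⊔preds=100  new=110  old=100  +wl: 
  step 2. node 1  ⊔preds=110  new=110  old=000  +wl: 0
  step 3. node 2  ⊔preds=110  new=001  old=000  +wl: 1
  step 4. node 3  ⊔preds=110  new=101  old=100  +wl: 2
  step 5. node 0  ⊔preds=111  new=111  old=110  +wl: 3
  step 6. node 1  ⊔preds=111  new=111  old=110  +wl: 0
  step 7. node 2  ⊔preds=111  new=001  stable
  step 8. node 3  ⊔preds=111  new=101  stable
  step 9. node 0  ⊔preds=111  new=111  stable

Least fixpoint reached:
  node 0: 111
  node 1: 111
  node 2: 001
  node 3: 101

9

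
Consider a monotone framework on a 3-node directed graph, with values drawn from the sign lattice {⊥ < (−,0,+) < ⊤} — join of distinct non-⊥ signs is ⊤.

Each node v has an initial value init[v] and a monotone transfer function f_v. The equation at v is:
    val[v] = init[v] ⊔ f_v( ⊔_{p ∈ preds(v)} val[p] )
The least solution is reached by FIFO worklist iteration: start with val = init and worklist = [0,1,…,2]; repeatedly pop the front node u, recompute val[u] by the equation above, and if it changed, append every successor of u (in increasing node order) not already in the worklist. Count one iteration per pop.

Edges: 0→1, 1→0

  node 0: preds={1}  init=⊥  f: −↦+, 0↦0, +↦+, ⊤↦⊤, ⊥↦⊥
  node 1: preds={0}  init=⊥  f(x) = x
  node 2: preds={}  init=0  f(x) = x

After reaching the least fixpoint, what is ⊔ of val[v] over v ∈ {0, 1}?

⊥

Iteration log — 3 steps:
  step 1. node 0  ⊔preds=⊥  new=⊥  stable
  step 2. node 1  ⊔preds=⊥  new=⊥  stable
  step 3. node 2  ⊔preds=⊥  new=0  stable

Least fixpoint reached:
  node 0: ⊥
  node 1: ⊥
  node 2: 0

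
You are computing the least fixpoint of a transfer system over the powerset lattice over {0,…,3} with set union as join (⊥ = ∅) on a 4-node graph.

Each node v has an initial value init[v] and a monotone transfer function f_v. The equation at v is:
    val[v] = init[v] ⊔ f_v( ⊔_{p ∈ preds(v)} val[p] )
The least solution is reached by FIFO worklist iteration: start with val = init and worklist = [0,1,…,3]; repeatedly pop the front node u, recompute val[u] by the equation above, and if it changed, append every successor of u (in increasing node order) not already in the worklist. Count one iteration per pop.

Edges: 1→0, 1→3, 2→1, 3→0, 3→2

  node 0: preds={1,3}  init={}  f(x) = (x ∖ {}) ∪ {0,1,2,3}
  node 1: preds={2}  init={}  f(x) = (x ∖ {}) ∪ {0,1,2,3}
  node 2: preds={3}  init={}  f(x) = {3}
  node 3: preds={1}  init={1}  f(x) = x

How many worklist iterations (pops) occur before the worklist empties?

7

Iteration log — 7 steps:
  step 1. node 0  ⊔preds={1}  new={0,1,2,3}  old={}  +wl: 
  step 2. node 1  ⊔preds={}  new={0,1,2,3}  old={}  +wl: 0
  step 3. node 2  ⊔preds={1}  new={3}  old={}  +wl: 1
  step 4. node 3  ⊔preds={0,1,2,3}  new={0,1,2,3}  old={1}  +wl: 2
  step 5. node 0  ⊔preds={0,1,2,3}  new={0,1,2,3}  stable
  step 6. node 1  ⊔preds={3}  new={0,1,2,3}  stable
  step 7. node 2  ⊔preds={0,1,2,3}  new={3}  stable

Least fixpoint reached:
  node 0: {0,1,2,3}
  node 1: {0,1,2,3}
  node 2: {3}
  node 3: {0,1,2,3}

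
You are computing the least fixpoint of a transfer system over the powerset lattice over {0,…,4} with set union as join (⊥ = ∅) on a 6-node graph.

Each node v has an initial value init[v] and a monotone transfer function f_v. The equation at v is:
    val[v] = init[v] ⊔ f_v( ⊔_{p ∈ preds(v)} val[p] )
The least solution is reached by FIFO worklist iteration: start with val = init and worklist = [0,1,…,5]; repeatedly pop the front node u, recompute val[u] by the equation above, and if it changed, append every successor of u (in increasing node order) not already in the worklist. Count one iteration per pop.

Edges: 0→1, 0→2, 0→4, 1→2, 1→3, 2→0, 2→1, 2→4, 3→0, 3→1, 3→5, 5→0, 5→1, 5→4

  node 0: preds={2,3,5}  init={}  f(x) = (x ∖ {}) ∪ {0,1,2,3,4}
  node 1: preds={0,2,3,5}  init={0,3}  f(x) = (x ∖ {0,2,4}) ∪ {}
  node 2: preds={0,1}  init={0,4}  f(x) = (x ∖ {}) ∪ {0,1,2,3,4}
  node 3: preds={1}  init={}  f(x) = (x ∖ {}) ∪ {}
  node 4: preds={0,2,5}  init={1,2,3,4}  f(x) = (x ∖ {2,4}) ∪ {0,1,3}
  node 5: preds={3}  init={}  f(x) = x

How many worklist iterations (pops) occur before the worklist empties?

Worklist (9 pops):
  #1 pop 0: in={0,4} → {0,1,2,3,4} (was {}); enqueue []
  #2 pop 1: in={0,1,2,3,4} → {0,1,3} (was {0,3}); enqueue []
  #3 pop 2: in={0,1,2,3,4} → {0,1,2,3,4} (was {0,4}); enqueue [0,1]
  #4 pop 3: in={0,1,3} → {0,1,3} (was {}); enqueue []
  #5 pop 4: in={0,1,2,3,4} → {0,1,2,3,4} (was {1,2,3,4}); enqueue []
  #6 pop 5: in={0,1,3} → {0,1,3} (was {}); enqueue [4]
  #7 pop 0: in={0,1,2,3,4} → {0,1,2,3,4} (no change)
  #8 pop 1: in={0,1,2,3,4} → {0,1,3} (no change)
  #9 pop 4: in={0,1,2,3,4} → {0,1,2,3,4} (no change)

Fixpoint:
  val[0] = {0,1,2,3,4}
  val[1] = {0,1,3}
  val[2] = {0,1,2,3,4}
  val[3] = {0,1,3}
  val[4] = {0,1,2,3,4}
  val[5] = {0,1,3}

9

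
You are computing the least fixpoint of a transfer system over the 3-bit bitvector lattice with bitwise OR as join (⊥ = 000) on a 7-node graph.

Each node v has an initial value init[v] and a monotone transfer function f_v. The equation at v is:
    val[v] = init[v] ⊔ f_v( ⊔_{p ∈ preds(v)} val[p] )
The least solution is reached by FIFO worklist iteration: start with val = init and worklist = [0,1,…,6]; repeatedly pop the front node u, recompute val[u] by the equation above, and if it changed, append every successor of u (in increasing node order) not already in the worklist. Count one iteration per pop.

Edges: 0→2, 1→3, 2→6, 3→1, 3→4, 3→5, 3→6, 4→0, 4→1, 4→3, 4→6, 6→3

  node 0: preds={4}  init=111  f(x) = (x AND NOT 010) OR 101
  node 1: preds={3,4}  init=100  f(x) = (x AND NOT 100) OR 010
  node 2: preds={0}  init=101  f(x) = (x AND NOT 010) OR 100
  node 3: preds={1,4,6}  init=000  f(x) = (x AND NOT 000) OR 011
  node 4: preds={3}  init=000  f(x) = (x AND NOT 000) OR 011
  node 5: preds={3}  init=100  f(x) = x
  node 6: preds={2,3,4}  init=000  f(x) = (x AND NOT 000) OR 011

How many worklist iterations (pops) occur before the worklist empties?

Trace (10 dequeues):
  [1] u=0 | in 000 | out 111 | ==
  [2] u=1 | in 000 | out 110 | prev 100 | push {}
  [3] u=2 | in 111 | out 101 | ==
  [4] u=3 | in 110 | out 111 | prev 000 | push {1}
  [5] u=4 | in 111 | out 111 | prev 000 | push {0,3}
  [6] u=5 | in 111 | out 111 | prev 100 | push {}
  [7] u=6 | in 111 | out 111 | prev 000 | push {}
  [8] u=1 | in 111 | out 111 | prev 110 | push {}
  [9] u=0 | in 111 | out 111 | ==
  [10] u=3 | in 111 | out 111 | ==

Converged values:
  [0] 111
  [1] 111
  [2] 101
  [3] 111
  [4] 111
  [5] 111
  [6] 111

10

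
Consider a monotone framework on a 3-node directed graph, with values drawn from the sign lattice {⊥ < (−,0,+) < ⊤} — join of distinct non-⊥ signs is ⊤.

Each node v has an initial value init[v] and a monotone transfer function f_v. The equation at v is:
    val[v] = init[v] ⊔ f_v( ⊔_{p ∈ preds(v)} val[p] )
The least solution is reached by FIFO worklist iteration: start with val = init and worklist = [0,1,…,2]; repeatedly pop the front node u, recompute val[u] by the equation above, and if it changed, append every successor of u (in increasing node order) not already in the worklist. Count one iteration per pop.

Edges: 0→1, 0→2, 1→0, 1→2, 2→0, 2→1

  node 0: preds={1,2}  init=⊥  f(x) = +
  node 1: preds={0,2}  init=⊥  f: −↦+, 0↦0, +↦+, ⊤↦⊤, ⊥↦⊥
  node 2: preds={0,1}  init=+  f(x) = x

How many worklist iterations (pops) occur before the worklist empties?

4

Trace (4 dequeues):
  [1] u=0 | in + | out + | prev ⊥ | push {}
  [2] u=1 | in + | out + | prev ⊥ | push {0}
  [3] u=2 | in + | out + | ==
  [4] u=0 | in + | out + | ==

Converged values:
  [0] +
  [1] +
  [2] +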